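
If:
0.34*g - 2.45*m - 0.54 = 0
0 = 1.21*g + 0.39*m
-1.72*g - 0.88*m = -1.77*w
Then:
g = 0.07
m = -0.21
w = -0.04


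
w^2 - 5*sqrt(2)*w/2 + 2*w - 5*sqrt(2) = (w + 2)*(w - 5*sqrt(2)/2)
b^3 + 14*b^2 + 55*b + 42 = (b + 1)*(b + 6)*(b + 7)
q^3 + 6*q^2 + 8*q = q*(q + 2)*(q + 4)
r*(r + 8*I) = r^2 + 8*I*r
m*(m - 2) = m^2 - 2*m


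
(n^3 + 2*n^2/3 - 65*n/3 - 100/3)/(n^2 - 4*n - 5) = (3*n^2 + 17*n + 20)/(3*(n + 1))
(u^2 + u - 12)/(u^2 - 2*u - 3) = (u + 4)/(u + 1)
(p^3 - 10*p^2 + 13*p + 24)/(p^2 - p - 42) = (-p^3 + 10*p^2 - 13*p - 24)/(-p^2 + p + 42)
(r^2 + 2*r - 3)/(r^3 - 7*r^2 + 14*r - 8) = (r + 3)/(r^2 - 6*r + 8)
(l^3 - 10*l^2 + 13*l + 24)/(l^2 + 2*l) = (l^3 - 10*l^2 + 13*l + 24)/(l*(l + 2))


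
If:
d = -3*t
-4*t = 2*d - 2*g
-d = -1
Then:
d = 1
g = 1/3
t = -1/3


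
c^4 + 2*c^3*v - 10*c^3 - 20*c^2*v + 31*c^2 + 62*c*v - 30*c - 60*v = (c - 5)*(c - 3)*(c - 2)*(c + 2*v)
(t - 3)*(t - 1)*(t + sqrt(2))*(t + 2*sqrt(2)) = t^4 - 4*t^3 + 3*sqrt(2)*t^3 - 12*sqrt(2)*t^2 + 7*t^2 - 16*t + 9*sqrt(2)*t + 12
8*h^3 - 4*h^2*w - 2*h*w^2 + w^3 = (-2*h + w)^2*(2*h + w)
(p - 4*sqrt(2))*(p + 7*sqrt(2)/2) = p^2 - sqrt(2)*p/2 - 28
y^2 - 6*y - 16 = (y - 8)*(y + 2)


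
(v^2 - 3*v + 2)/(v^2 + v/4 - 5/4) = 4*(v - 2)/(4*v + 5)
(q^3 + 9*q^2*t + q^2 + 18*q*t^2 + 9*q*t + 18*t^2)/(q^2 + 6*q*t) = q + 3*t + 1 + 3*t/q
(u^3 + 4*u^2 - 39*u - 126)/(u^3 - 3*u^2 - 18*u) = (u + 7)/u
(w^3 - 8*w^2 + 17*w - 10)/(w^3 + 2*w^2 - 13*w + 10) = (w - 5)/(w + 5)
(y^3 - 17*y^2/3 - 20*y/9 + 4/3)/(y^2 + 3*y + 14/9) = (3*y^2 - 19*y + 6)/(3*y + 7)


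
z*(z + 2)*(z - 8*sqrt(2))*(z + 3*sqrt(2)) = z^4 - 5*sqrt(2)*z^3 + 2*z^3 - 48*z^2 - 10*sqrt(2)*z^2 - 96*z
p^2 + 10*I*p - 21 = (p + 3*I)*(p + 7*I)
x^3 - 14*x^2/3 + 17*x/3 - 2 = (x - 3)*(x - 1)*(x - 2/3)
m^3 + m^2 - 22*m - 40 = (m - 5)*(m + 2)*(m + 4)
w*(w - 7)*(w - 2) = w^3 - 9*w^2 + 14*w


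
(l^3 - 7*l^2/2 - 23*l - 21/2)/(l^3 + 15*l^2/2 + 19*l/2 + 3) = (l^2 - 4*l - 21)/(l^2 + 7*l + 6)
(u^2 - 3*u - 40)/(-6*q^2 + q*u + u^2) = (u^2 - 3*u - 40)/(-6*q^2 + q*u + u^2)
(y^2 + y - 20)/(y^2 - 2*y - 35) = (y - 4)/(y - 7)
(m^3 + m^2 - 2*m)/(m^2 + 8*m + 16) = m*(m^2 + m - 2)/(m^2 + 8*m + 16)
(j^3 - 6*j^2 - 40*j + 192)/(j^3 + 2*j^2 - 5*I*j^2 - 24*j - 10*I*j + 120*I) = (j - 8)/(j - 5*I)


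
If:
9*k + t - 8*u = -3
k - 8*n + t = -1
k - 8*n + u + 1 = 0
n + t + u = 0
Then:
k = -29/80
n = 3/40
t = -3/80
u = -3/80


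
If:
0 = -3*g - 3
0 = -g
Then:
No Solution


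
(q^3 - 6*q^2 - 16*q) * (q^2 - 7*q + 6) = q^5 - 13*q^4 + 32*q^3 + 76*q^2 - 96*q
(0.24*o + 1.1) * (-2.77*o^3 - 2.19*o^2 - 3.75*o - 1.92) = -0.6648*o^4 - 3.5726*o^3 - 3.309*o^2 - 4.5858*o - 2.112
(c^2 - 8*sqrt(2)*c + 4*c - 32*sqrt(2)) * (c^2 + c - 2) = c^4 - 8*sqrt(2)*c^3 + 5*c^3 - 40*sqrt(2)*c^2 + 2*c^2 - 16*sqrt(2)*c - 8*c + 64*sqrt(2)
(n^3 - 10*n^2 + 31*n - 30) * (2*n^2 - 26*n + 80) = 2*n^5 - 46*n^4 + 402*n^3 - 1666*n^2 + 3260*n - 2400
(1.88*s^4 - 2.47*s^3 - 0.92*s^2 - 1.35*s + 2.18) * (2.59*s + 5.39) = 4.8692*s^5 + 3.7359*s^4 - 15.6961*s^3 - 8.4553*s^2 - 1.6303*s + 11.7502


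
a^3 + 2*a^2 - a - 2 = (a - 1)*(a + 1)*(a + 2)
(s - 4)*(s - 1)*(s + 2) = s^3 - 3*s^2 - 6*s + 8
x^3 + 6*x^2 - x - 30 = (x - 2)*(x + 3)*(x + 5)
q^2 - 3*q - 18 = (q - 6)*(q + 3)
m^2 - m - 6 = (m - 3)*(m + 2)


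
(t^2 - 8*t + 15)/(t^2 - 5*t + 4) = (t^2 - 8*t + 15)/(t^2 - 5*t + 4)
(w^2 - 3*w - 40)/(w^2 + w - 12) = (w^2 - 3*w - 40)/(w^2 + w - 12)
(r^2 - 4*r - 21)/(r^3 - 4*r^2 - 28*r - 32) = (-r^2 + 4*r + 21)/(-r^3 + 4*r^2 + 28*r + 32)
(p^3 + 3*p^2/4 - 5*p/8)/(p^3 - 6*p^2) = (8*p^2 + 6*p - 5)/(8*p*(p - 6))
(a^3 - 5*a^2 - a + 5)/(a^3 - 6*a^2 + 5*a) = (a + 1)/a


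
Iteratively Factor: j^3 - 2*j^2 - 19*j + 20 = (j + 4)*(j^2 - 6*j + 5) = (j - 1)*(j + 4)*(j - 5)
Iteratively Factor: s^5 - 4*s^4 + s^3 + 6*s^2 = (s)*(s^4 - 4*s^3 + s^2 + 6*s) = s^2*(s^3 - 4*s^2 + s + 6) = s^2*(s - 2)*(s^2 - 2*s - 3) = s^2*(s - 2)*(s + 1)*(s - 3)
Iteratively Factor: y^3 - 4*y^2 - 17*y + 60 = (y + 4)*(y^2 - 8*y + 15) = (y - 3)*(y + 4)*(y - 5)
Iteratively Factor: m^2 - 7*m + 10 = (m - 2)*(m - 5)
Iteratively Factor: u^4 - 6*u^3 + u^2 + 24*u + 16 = (u - 4)*(u^3 - 2*u^2 - 7*u - 4) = (u - 4)*(u + 1)*(u^2 - 3*u - 4) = (u - 4)*(u + 1)^2*(u - 4)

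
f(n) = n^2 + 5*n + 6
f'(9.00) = 23.00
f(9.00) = 132.00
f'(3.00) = 11.00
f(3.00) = 30.00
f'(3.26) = 11.52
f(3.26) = 32.93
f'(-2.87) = -0.74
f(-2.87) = -0.11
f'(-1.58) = 1.84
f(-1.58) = 0.60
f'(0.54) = 6.08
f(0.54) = 8.99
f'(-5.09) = -5.18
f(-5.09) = 6.46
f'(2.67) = 10.34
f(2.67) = 26.48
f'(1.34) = 7.68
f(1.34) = 14.50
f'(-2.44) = 0.12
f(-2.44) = -0.25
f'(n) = 2*n + 5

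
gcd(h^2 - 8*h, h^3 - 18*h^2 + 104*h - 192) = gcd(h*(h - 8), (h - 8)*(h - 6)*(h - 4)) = h - 8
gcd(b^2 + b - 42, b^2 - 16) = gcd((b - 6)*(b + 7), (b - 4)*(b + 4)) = 1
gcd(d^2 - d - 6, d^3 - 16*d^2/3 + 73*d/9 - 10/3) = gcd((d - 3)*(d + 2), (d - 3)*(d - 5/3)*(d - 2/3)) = d - 3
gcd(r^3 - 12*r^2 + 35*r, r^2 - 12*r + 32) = 1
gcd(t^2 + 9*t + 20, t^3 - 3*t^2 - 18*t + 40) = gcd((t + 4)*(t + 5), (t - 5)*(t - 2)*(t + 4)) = t + 4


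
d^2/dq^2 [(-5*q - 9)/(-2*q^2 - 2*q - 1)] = 4*(2*(2*q + 1)^2*(5*q + 9) - (15*q + 14)*(2*q^2 + 2*q + 1))/(2*q^2 + 2*q + 1)^3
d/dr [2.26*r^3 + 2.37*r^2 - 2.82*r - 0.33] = 6.78*r^2 + 4.74*r - 2.82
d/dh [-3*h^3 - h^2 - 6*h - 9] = -9*h^2 - 2*h - 6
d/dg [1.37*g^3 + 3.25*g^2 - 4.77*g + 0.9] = 4.11*g^2 + 6.5*g - 4.77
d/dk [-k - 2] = -1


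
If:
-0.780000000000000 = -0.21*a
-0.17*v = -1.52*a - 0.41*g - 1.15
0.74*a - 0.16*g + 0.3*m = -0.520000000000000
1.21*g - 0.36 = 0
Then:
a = 3.71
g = 0.30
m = -10.74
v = 40.69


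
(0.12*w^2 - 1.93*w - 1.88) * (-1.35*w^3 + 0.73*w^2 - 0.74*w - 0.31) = -0.162*w^5 + 2.6931*w^4 + 1.0403*w^3 + 0.0186000000000002*w^2 + 1.9895*w + 0.5828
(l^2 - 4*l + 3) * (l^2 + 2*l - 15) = l^4 - 2*l^3 - 20*l^2 + 66*l - 45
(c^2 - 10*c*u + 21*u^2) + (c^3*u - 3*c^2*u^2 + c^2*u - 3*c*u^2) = c^3*u - 3*c^2*u^2 + c^2*u + c^2 - 3*c*u^2 - 10*c*u + 21*u^2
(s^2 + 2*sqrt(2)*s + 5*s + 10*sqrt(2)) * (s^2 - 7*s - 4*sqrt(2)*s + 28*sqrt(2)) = s^4 - 2*sqrt(2)*s^3 - 2*s^3 - 51*s^2 + 4*sqrt(2)*s^2 + 32*s + 70*sqrt(2)*s + 560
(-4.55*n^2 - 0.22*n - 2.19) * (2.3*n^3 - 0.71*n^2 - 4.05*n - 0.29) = -10.465*n^5 + 2.7245*n^4 + 13.5467*n^3 + 3.7654*n^2 + 8.9333*n + 0.6351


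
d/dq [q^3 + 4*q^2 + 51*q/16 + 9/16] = 3*q^2 + 8*q + 51/16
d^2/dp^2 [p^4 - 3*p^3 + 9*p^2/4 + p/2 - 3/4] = 12*p^2 - 18*p + 9/2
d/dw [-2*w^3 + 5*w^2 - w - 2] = -6*w^2 + 10*w - 1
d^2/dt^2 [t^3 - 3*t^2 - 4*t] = 6*t - 6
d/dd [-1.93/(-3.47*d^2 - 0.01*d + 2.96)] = (-13.3942*d - 0.0193)/(3.47*d^2 + 0.01*d - 2.96)^2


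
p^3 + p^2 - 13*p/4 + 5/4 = (p - 1)*(p - 1/2)*(p + 5/2)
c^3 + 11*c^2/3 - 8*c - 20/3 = (c - 2)*(c + 2/3)*(c + 5)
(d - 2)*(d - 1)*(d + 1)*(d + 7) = d^4 + 5*d^3 - 15*d^2 - 5*d + 14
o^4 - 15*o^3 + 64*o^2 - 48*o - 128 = (o - 8)*(o - 4)^2*(o + 1)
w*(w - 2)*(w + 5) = w^3 + 3*w^2 - 10*w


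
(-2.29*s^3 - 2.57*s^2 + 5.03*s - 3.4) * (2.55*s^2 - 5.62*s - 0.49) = -5.8395*s^5 + 6.3163*s^4 + 28.392*s^3 - 35.6793*s^2 + 16.6433*s + 1.666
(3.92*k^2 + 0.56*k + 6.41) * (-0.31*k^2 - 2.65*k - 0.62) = -1.2152*k^4 - 10.5616*k^3 - 5.9015*k^2 - 17.3337*k - 3.9742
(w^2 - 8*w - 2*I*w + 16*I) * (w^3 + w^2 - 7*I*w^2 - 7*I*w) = w^5 - 7*w^4 - 9*I*w^4 - 22*w^3 + 63*I*w^3 + 98*w^2 + 72*I*w^2 + 112*w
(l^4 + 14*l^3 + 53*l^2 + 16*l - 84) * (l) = l^5 + 14*l^4 + 53*l^3 + 16*l^2 - 84*l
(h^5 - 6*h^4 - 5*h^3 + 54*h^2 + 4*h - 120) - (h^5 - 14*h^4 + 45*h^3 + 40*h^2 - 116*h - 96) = 8*h^4 - 50*h^3 + 14*h^2 + 120*h - 24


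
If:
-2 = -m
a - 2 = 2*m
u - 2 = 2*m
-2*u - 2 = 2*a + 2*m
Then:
No Solution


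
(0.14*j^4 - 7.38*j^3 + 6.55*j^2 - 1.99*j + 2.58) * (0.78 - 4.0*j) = -0.56*j^5 + 29.6292*j^4 - 31.9564*j^3 + 13.069*j^2 - 11.8722*j + 2.0124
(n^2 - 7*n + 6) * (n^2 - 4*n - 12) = n^4 - 11*n^3 + 22*n^2 + 60*n - 72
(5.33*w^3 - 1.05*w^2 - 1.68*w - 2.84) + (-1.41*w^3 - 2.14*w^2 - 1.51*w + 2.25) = 3.92*w^3 - 3.19*w^2 - 3.19*w - 0.59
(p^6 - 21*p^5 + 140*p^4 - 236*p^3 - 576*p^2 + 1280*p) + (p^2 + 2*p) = p^6 - 21*p^5 + 140*p^4 - 236*p^3 - 575*p^2 + 1282*p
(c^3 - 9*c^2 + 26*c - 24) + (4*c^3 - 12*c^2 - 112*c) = 5*c^3 - 21*c^2 - 86*c - 24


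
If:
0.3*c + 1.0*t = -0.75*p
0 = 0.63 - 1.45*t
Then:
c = -2.5*p - 1.44827586206897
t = 0.43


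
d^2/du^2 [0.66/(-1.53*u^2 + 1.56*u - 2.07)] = (3.089988*u^2 - 3.150576*u - 0.66*(3.06*u - 1.56)*(6.12*u - 3.12) + 4.180572)/(1.53*u^2 - 1.56*u + 2.07)^3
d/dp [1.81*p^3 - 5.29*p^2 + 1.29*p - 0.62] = 5.43*p^2 - 10.58*p + 1.29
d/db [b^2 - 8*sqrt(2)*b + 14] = 2*b - 8*sqrt(2)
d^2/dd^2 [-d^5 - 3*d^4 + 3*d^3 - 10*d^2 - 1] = -20*d^3 - 36*d^2 + 18*d - 20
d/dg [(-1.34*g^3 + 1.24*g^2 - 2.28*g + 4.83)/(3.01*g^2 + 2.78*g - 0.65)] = (-4.0334*g^4 - 7.4504*g^3 + 12.923*g^2 - 30.6886*g - 11.9454)/(9.0601*g^4 + 16.7356*g^3 + 3.8154*g^2 - 3.614*g + 0.4225)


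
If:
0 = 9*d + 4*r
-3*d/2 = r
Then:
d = 0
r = 0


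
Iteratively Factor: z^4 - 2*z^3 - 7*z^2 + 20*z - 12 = (z - 1)*(z^3 - z^2 - 8*z + 12) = (z - 1)*(z + 3)*(z^2 - 4*z + 4) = (z - 2)*(z - 1)*(z + 3)*(z - 2)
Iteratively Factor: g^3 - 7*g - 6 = (g + 2)*(g^2 - 2*g - 3) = (g + 1)*(g + 2)*(g - 3)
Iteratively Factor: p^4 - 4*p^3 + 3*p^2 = (p)*(p^3 - 4*p^2 + 3*p) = p*(p - 3)*(p^2 - p) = p^2*(p - 3)*(p - 1)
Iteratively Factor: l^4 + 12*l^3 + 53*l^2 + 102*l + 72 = (l + 2)*(l^3 + 10*l^2 + 33*l + 36) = (l + 2)*(l + 4)*(l^2 + 6*l + 9) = (l + 2)*(l + 3)*(l + 4)*(l + 3)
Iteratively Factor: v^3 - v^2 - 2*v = (v + 1)*(v^2 - 2*v) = (v - 2)*(v + 1)*(v)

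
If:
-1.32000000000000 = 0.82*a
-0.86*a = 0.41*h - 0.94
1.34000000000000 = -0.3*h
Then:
No Solution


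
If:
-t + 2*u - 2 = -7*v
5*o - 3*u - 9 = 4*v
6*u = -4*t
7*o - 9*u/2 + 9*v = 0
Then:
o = 657/266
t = -1761/532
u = 587/266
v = -435/532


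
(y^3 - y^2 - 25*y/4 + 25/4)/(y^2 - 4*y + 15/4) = (2*y^2 + 3*y - 5)/(2*y - 3)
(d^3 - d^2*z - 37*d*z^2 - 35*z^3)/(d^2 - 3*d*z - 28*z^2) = (d^2 + 6*d*z + 5*z^2)/(d + 4*z)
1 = 1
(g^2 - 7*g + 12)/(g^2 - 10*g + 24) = (g - 3)/(g - 6)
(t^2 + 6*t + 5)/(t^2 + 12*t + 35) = (t + 1)/(t + 7)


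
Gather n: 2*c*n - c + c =2*c*n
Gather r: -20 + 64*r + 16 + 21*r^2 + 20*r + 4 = 21*r^2 + 84*r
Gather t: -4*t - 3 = -4*t - 3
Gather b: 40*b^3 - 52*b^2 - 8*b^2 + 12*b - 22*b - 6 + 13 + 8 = 40*b^3 - 60*b^2 - 10*b + 15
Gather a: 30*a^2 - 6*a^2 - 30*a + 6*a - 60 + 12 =24*a^2 - 24*a - 48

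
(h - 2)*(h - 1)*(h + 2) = h^3 - h^2 - 4*h + 4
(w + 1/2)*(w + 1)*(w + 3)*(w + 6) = w^4 + 21*w^3/2 + 32*w^2 + 63*w/2 + 9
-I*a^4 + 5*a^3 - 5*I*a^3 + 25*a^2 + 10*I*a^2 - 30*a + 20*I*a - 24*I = (a + 6)*(a + I)*(a + 4*I)*(-I*a + I)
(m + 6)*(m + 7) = m^2 + 13*m + 42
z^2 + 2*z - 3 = (z - 1)*(z + 3)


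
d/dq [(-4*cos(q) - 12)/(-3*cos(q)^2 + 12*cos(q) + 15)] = 4*(cos(q)^2 + 6*cos(q) - 7)*sin(q)/(3*(sin(q)^2 + 4*cos(q) + 4)^2)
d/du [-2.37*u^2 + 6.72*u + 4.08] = 6.72 - 4.74*u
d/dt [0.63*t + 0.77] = 0.630000000000000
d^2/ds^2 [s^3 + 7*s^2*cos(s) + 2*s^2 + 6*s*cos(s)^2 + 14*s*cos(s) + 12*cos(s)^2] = -7*s^2*cos(s) - 28*s*sin(s) - 14*s*cos(s) - 12*s*cos(2*s) + 6*s - 28*sin(s) - 12*sin(2*s) + 14*cos(s) - 24*cos(2*s) + 4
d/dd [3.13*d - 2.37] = 3.13000000000000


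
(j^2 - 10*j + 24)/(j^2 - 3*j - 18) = (j - 4)/(j + 3)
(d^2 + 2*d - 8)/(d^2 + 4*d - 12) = (d + 4)/(d + 6)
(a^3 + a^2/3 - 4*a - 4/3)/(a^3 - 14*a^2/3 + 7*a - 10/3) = (3*a^2 + 7*a + 2)/(3*a^2 - 8*a + 5)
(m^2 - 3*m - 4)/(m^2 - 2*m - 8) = (m + 1)/(m + 2)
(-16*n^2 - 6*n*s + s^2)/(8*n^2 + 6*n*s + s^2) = (-8*n + s)/(4*n + s)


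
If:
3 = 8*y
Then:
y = 3/8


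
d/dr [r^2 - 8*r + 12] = 2*r - 8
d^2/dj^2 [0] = 0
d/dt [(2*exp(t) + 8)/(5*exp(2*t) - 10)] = 2*(-2*(exp(t) + 4)*exp(t) + exp(2*t) - 2)*exp(t)/(5*(exp(2*t) - 2)^2)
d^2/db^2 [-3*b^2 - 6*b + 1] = -6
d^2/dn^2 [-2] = 0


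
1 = 1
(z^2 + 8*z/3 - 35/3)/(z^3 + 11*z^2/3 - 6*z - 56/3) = (z + 5)/(z^2 + 6*z + 8)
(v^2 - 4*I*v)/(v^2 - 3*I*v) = (v - 4*I)/(v - 3*I)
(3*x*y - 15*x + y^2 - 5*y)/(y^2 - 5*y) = (3*x + y)/y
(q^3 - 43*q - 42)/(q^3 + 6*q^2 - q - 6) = (q - 7)/(q - 1)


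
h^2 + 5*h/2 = h*(h + 5/2)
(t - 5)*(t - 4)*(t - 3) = t^3 - 12*t^2 + 47*t - 60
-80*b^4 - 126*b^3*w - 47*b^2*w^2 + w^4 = (-8*b + w)*(b + w)*(2*b + w)*(5*b + w)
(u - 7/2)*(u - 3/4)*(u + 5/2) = u^3 - 7*u^2/4 - 8*u + 105/16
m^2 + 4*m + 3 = (m + 1)*(m + 3)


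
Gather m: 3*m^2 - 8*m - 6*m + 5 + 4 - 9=3*m^2 - 14*m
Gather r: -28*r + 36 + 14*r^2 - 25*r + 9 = 14*r^2 - 53*r + 45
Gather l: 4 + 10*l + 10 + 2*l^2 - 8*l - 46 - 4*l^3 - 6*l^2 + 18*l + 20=-4*l^3 - 4*l^2 + 20*l - 12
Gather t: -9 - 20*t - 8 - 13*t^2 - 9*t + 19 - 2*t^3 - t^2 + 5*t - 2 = -2*t^3 - 14*t^2 - 24*t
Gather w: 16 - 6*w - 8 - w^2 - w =-w^2 - 7*w + 8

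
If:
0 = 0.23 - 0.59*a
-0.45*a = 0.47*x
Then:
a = 0.39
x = -0.37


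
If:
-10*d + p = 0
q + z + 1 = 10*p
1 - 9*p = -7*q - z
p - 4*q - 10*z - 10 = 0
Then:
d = 0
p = 0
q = 0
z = -1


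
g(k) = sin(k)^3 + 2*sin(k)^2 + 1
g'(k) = 3*sin(k)^2*cos(k) + 4*sin(k)*cos(k)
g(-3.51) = 1.31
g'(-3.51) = -1.71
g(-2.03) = 1.89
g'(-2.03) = 0.52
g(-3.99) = 2.55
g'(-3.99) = -3.10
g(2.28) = 2.59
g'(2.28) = -3.10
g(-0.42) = 1.26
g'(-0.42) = -1.03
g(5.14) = 1.90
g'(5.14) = -0.48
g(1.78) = 3.85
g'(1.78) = -1.41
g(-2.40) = 1.60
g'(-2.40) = 0.98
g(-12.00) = 1.73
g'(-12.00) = 2.54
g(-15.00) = 1.57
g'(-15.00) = 1.01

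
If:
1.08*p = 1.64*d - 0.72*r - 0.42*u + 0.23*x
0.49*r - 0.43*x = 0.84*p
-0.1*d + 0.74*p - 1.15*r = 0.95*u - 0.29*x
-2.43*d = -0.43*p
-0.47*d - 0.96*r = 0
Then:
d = 0.00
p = 0.00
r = 0.00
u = 0.00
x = 0.00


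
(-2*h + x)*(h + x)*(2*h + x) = -4*h^3 - 4*h^2*x + h*x^2 + x^3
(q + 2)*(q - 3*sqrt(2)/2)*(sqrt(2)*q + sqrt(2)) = sqrt(2)*q^3 - 3*q^2 + 3*sqrt(2)*q^2 - 9*q + 2*sqrt(2)*q - 6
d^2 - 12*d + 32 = (d - 8)*(d - 4)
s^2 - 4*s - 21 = (s - 7)*(s + 3)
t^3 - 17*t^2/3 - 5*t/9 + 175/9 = (t - 5)*(t - 7/3)*(t + 5/3)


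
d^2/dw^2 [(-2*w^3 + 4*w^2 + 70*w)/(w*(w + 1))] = 128/(w^3 + 3*w^2 + 3*w + 1)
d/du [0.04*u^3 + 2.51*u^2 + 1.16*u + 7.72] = 0.12*u^2 + 5.02*u + 1.16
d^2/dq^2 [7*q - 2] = 0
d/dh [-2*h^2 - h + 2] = -4*h - 1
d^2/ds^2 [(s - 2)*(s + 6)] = 2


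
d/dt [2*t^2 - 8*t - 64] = 4*t - 8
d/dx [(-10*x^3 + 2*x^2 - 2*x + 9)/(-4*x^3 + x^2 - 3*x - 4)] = (-2*x^4 + 44*x^3 + 224*x^2 - 34*x + 35)/(16*x^6 - 8*x^5 + 25*x^4 + 26*x^3 + x^2 + 24*x + 16)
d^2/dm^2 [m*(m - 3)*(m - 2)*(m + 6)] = 12*m^2 + 6*m - 48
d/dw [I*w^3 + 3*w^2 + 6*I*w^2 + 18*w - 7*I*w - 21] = 3*I*w^2 + w*(6 + 12*I) + 18 - 7*I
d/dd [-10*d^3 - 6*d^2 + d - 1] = -30*d^2 - 12*d + 1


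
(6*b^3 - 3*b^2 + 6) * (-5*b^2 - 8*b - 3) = -30*b^5 - 33*b^4 + 6*b^3 - 21*b^2 - 48*b - 18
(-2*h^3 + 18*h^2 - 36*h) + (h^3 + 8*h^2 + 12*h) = -h^3 + 26*h^2 - 24*h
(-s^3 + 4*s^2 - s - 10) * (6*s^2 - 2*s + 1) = -6*s^5 + 26*s^4 - 15*s^3 - 54*s^2 + 19*s - 10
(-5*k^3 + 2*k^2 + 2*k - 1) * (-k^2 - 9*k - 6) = 5*k^5 + 43*k^4 + 10*k^3 - 29*k^2 - 3*k + 6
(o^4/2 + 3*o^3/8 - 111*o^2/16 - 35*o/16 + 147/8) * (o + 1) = o^5/2 + 7*o^4/8 - 105*o^3/16 - 73*o^2/8 + 259*o/16 + 147/8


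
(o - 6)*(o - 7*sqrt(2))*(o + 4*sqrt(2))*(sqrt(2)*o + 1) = sqrt(2)*o^4 - 6*sqrt(2)*o^3 - 5*o^3 - 59*sqrt(2)*o^2 + 30*o^2 - 56*o + 354*sqrt(2)*o + 336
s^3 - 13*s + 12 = (s - 3)*(s - 1)*(s + 4)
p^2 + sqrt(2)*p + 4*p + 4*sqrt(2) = (p + 4)*(p + sqrt(2))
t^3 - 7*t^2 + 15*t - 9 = (t - 3)^2*(t - 1)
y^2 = y^2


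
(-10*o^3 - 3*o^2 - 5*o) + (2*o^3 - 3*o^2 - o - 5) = -8*o^3 - 6*o^2 - 6*o - 5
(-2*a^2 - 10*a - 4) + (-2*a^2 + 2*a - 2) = -4*a^2 - 8*a - 6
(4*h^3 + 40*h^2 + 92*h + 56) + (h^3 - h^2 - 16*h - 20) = 5*h^3 + 39*h^2 + 76*h + 36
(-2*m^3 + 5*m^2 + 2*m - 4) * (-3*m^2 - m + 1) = 6*m^5 - 13*m^4 - 13*m^3 + 15*m^2 + 6*m - 4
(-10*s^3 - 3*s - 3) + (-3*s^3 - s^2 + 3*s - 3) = -13*s^3 - s^2 - 6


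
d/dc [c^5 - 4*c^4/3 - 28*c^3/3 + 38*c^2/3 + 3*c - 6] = 5*c^4 - 16*c^3/3 - 28*c^2 + 76*c/3 + 3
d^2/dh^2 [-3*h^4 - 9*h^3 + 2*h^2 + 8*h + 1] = -36*h^2 - 54*h + 4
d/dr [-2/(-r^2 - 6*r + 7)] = 4*(-r - 3)/(r^2 + 6*r - 7)^2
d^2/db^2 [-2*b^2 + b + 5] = -4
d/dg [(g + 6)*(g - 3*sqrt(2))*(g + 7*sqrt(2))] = 3*g^2 + 8*sqrt(2)*g + 12*g - 42 + 24*sqrt(2)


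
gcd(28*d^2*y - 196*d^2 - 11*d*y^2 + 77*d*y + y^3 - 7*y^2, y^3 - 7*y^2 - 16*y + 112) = y - 7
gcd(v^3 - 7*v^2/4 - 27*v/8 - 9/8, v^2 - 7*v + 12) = v - 3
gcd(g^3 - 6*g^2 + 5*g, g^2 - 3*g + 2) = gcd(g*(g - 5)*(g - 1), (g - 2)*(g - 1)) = g - 1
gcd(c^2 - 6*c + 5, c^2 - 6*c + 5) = c^2 - 6*c + 5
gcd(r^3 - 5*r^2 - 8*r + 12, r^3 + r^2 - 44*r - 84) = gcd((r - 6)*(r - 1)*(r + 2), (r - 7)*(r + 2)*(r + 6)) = r + 2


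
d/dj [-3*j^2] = -6*j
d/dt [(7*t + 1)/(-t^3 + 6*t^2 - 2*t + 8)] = (14*t^3 - 39*t^2 - 12*t + 58)/(t^6 - 12*t^5 + 40*t^4 - 40*t^3 + 100*t^2 - 32*t + 64)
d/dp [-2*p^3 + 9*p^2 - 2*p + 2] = -6*p^2 + 18*p - 2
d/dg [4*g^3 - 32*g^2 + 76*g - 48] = 12*g^2 - 64*g + 76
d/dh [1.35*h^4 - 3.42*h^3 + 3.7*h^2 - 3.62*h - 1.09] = 5.4*h^3 - 10.26*h^2 + 7.4*h - 3.62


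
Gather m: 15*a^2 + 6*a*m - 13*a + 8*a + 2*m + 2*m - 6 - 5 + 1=15*a^2 - 5*a + m*(6*a + 4) - 10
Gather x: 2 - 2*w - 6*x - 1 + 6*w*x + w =-w + x*(6*w - 6) + 1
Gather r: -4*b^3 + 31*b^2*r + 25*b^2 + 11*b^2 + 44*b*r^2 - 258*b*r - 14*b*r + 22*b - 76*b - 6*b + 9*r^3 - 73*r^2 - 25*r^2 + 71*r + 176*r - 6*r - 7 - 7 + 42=-4*b^3 + 36*b^2 - 60*b + 9*r^3 + r^2*(44*b - 98) + r*(31*b^2 - 272*b + 241) + 28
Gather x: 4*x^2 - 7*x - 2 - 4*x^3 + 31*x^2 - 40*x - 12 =-4*x^3 + 35*x^2 - 47*x - 14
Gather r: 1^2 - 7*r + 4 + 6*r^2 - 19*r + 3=6*r^2 - 26*r + 8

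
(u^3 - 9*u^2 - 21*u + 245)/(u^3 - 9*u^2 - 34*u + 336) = (u^2 - 2*u - 35)/(u^2 - 2*u - 48)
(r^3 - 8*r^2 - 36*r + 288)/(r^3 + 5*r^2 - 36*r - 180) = (r - 8)/(r + 5)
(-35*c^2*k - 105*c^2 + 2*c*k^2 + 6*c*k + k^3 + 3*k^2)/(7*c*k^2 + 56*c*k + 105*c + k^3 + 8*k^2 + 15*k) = (-5*c + k)/(k + 5)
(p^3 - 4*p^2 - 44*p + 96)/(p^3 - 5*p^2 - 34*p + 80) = (p + 6)/(p + 5)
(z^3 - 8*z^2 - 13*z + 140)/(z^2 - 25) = (z^2 - 3*z - 28)/(z + 5)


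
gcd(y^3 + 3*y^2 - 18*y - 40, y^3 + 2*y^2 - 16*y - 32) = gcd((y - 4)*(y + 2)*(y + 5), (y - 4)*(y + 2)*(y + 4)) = y^2 - 2*y - 8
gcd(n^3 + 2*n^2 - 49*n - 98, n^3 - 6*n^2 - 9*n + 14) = n^2 - 5*n - 14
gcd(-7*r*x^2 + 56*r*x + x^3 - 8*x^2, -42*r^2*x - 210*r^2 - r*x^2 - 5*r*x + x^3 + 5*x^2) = -7*r + x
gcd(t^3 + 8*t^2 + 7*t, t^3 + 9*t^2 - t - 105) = t + 7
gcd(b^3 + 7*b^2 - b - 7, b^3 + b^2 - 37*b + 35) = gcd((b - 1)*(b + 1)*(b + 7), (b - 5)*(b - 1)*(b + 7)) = b^2 + 6*b - 7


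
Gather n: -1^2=-1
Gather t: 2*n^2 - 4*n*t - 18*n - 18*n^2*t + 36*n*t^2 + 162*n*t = 2*n^2 + 36*n*t^2 - 18*n + t*(-18*n^2 + 158*n)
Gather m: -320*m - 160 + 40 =-320*m - 120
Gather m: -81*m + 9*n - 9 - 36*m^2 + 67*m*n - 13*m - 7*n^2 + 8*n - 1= -36*m^2 + m*(67*n - 94) - 7*n^2 + 17*n - 10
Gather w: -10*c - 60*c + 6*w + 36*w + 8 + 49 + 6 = -70*c + 42*w + 63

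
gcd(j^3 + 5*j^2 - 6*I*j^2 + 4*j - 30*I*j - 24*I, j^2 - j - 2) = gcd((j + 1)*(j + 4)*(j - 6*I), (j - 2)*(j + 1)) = j + 1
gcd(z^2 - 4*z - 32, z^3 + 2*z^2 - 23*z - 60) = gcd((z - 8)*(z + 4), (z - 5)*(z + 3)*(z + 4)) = z + 4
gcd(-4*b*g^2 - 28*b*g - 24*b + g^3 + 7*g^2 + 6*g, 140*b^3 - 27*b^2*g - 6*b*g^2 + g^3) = 4*b - g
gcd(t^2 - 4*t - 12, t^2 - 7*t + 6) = t - 6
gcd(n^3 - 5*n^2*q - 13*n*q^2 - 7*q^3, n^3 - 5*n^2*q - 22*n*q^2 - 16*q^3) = n + q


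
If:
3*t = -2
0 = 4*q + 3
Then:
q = -3/4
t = -2/3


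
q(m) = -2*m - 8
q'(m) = -2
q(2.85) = -13.70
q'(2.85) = -2.00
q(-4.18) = 0.36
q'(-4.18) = -2.00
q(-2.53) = -2.94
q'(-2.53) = -2.00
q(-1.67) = -4.66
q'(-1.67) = -2.00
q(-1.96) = -4.08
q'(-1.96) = -2.00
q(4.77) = -17.54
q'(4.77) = -2.00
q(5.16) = -18.32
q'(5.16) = -2.00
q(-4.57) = 1.14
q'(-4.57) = -2.00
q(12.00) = -32.00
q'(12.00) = -2.00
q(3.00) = -14.00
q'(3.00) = -2.00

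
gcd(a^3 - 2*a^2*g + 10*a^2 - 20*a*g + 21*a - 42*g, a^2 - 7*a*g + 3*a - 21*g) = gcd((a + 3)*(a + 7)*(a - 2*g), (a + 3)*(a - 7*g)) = a + 3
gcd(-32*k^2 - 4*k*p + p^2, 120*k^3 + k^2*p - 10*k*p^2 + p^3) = -8*k + p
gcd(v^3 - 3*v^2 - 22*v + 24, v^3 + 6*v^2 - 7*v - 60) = v + 4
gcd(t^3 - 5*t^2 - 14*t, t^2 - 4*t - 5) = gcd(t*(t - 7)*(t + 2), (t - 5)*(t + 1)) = 1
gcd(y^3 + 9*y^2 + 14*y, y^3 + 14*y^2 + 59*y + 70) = y^2 + 9*y + 14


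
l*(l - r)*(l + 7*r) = l^3 + 6*l^2*r - 7*l*r^2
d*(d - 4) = d^2 - 4*d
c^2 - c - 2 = (c - 2)*(c + 1)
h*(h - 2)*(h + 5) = h^3 + 3*h^2 - 10*h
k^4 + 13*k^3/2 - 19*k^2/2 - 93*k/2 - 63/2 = (k - 3)*(k + 1)*(k + 3/2)*(k + 7)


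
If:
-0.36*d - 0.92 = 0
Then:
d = -2.56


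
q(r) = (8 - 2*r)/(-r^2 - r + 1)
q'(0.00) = 6.00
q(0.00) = 8.00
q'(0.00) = 6.00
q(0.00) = 8.00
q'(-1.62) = -1300041.32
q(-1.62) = -2554.55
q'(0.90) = 37.25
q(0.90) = -8.73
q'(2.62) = 0.47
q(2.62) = -0.33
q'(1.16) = 9.65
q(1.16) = -3.77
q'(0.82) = 73.31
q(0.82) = -12.92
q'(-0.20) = 2.02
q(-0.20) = 7.24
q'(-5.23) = -0.30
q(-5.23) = -0.87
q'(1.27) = 6.51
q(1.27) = -2.90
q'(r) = (8 - 2*r)*(2*r + 1)/(-r^2 - r + 1)^2 - 2/(-r^2 - r + 1)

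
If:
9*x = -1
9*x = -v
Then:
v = 1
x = -1/9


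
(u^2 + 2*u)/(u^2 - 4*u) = (u + 2)/(u - 4)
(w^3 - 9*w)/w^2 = w - 9/w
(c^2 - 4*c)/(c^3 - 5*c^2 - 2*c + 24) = c/(c^2 - c - 6)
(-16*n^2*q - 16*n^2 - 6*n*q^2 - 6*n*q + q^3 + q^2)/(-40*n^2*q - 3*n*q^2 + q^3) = (2*n*q + 2*n + q^2 + q)/(q*(5*n + q))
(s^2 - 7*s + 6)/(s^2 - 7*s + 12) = (s^2 - 7*s + 6)/(s^2 - 7*s + 12)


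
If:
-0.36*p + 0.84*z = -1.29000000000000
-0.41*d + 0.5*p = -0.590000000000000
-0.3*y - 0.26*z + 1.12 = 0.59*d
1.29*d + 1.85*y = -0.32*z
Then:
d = 3.40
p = 1.61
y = -2.23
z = -0.85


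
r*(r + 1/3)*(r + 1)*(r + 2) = r^4 + 10*r^3/3 + 3*r^2 + 2*r/3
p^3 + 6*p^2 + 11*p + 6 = (p + 1)*(p + 2)*(p + 3)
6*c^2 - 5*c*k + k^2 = (-3*c + k)*(-2*c + k)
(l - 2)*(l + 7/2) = l^2 + 3*l/2 - 7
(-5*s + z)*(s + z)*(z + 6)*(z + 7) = -5*s^2*z^2 - 65*s^2*z - 210*s^2 - 4*s*z^3 - 52*s*z^2 - 168*s*z + z^4 + 13*z^3 + 42*z^2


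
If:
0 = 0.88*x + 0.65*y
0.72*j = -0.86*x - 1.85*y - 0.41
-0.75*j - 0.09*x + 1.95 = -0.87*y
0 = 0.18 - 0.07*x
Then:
No Solution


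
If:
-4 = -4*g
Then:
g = 1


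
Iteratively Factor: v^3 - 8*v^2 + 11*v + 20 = (v - 4)*(v^2 - 4*v - 5) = (v - 4)*(v + 1)*(v - 5)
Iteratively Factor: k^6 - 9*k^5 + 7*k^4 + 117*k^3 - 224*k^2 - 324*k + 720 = (k + 3)*(k^5 - 12*k^4 + 43*k^3 - 12*k^2 - 188*k + 240) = (k - 5)*(k + 3)*(k^4 - 7*k^3 + 8*k^2 + 28*k - 48) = (k - 5)*(k - 2)*(k + 3)*(k^3 - 5*k^2 - 2*k + 24) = (k - 5)*(k - 4)*(k - 2)*(k + 3)*(k^2 - k - 6) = (k - 5)*(k - 4)*(k - 3)*(k - 2)*(k + 3)*(k + 2)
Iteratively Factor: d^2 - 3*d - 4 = (d + 1)*(d - 4)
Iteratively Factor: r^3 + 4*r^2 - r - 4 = (r + 4)*(r^2 - 1) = (r + 1)*(r + 4)*(r - 1)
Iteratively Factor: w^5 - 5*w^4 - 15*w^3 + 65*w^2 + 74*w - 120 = (w + 2)*(w^4 - 7*w^3 - w^2 + 67*w - 60) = (w - 5)*(w + 2)*(w^3 - 2*w^2 - 11*w + 12) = (w - 5)*(w - 4)*(w + 2)*(w^2 + 2*w - 3) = (w - 5)*(w - 4)*(w - 1)*(w + 2)*(w + 3)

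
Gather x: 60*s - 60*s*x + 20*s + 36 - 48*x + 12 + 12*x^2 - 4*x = 80*s + 12*x^2 + x*(-60*s - 52) + 48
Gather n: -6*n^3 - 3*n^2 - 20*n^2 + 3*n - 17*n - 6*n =-6*n^3 - 23*n^2 - 20*n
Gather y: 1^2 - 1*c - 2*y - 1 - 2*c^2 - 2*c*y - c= -2*c^2 - 2*c + y*(-2*c - 2)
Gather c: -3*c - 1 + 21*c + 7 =18*c + 6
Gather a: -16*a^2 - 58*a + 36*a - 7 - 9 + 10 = -16*a^2 - 22*a - 6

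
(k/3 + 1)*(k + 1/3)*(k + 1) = k^3/3 + 13*k^2/9 + 13*k/9 + 1/3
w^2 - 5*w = w*(w - 5)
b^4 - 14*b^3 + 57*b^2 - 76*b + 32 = (b - 8)*(b - 4)*(b - 1)^2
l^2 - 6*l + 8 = (l - 4)*(l - 2)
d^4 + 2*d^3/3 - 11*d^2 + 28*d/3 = d*(d - 7/3)*(d - 1)*(d + 4)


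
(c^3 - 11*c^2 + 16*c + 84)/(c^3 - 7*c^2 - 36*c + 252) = (c + 2)/(c + 6)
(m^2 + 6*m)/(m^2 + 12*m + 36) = m/(m + 6)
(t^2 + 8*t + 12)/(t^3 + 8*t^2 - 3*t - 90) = (t + 2)/(t^2 + 2*t - 15)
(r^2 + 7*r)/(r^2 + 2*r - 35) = r/(r - 5)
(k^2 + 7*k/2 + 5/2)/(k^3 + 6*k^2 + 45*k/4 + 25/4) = 2/(2*k + 5)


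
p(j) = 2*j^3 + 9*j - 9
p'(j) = 6*j^2 + 9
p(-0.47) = -13.44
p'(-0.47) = 10.33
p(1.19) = 5.08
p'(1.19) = 17.50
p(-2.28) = -53.22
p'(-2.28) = 40.19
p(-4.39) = -217.72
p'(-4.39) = 124.63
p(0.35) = -5.76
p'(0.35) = 9.74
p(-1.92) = -40.44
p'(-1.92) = 31.12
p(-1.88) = -39.21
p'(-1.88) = 30.21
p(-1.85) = -38.31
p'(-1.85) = 29.54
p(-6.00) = -495.00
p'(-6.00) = 225.00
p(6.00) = 477.00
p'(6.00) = 225.00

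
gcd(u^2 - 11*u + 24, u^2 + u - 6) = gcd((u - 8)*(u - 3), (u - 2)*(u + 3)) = 1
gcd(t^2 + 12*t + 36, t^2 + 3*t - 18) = t + 6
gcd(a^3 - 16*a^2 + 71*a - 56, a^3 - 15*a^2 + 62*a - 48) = a^2 - 9*a + 8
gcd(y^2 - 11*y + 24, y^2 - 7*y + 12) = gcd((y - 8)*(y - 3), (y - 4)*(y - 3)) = y - 3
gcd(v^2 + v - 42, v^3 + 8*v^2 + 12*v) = 1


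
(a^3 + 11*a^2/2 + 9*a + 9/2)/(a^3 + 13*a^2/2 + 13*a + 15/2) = (2*a + 3)/(2*a + 5)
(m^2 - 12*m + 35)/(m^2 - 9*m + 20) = (m - 7)/(m - 4)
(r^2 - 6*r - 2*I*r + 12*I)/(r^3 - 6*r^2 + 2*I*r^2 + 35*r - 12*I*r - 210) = (r - 2*I)/(r^2 + 2*I*r + 35)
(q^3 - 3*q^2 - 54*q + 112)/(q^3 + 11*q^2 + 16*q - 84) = (q - 8)/(q + 6)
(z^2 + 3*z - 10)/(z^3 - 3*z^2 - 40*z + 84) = (z + 5)/(z^2 - z - 42)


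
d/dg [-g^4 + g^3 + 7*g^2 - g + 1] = -4*g^3 + 3*g^2 + 14*g - 1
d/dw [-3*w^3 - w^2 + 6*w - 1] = -9*w^2 - 2*w + 6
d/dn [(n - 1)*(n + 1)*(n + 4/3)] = 3*n^2 + 8*n/3 - 1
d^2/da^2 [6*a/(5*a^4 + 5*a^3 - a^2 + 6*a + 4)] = 12*(a*(20*a^3 + 15*a^2 - 2*a + 6)^2 + (-20*a^3 - 15*a^2 - a*(30*a^2 + 15*a - 1) + 2*a - 6)*(5*a^4 + 5*a^3 - a^2 + 6*a + 4))/(5*a^4 + 5*a^3 - a^2 + 6*a + 4)^3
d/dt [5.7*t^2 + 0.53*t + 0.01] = 11.4*t + 0.53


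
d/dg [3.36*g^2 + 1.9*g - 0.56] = 6.72*g + 1.9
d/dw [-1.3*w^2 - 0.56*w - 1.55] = -2.6*w - 0.56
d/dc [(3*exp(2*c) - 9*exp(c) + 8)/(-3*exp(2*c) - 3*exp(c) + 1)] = (-36*exp(2*c) + 54*exp(c) + 15)*exp(c)/(9*exp(4*c) + 18*exp(3*c) + 3*exp(2*c) - 6*exp(c) + 1)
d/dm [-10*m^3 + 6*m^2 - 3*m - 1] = -30*m^2 + 12*m - 3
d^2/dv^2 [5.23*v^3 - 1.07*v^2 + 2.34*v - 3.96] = 31.38*v - 2.14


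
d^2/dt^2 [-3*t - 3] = 0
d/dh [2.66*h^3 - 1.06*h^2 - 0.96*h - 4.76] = 7.98*h^2 - 2.12*h - 0.96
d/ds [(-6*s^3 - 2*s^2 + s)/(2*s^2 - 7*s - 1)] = (-12*s^4 + 84*s^3 + 30*s^2 + 4*s - 1)/(4*s^4 - 28*s^3 + 45*s^2 + 14*s + 1)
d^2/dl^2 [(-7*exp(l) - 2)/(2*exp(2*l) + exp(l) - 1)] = (-28*exp(4*l) - 18*exp(3*l) - 96*exp(2*l) - 25*exp(l) - 9)*exp(l)/(8*exp(6*l) + 12*exp(5*l) - 6*exp(4*l) - 11*exp(3*l) + 3*exp(2*l) + 3*exp(l) - 1)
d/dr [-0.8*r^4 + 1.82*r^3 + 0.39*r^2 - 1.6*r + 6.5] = -3.2*r^3 + 5.46*r^2 + 0.78*r - 1.6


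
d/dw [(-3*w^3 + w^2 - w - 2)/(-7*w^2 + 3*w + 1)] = (21*w^4 - 18*w^3 - 13*w^2 - 26*w + 5)/(49*w^4 - 42*w^3 - 5*w^2 + 6*w + 1)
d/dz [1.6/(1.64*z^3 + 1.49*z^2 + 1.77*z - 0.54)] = (-7.872*z^2 - 4.768*z - 2.832)/(1.64*z^3 + 1.49*z^2 + 1.77*z - 0.54)^2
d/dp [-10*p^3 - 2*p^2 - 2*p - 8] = -30*p^2 - 4*p - 2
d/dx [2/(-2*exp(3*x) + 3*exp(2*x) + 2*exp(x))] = 4*(3*exp(2*x) - 3*exp(x) - 1)*exp(-x)/(-2*exp(2*x) + 3*exp(x) + 2)^2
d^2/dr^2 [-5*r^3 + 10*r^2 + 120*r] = 20 - 30*r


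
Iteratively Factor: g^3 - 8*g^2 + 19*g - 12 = (g - 4)*(g^2 - 4*g + 3) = (g - 4)*(g - 1)*(g - 3)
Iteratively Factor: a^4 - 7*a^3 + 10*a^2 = (a)*(a^3 - 7*a^2 + 10*a) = a^2*(a^2 - 7*a + 10) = a^2*(a - 5)*(a - 2)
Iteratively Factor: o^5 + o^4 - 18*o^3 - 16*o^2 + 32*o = (o + 2)*(o^4 - o^3 - 16*o^2 + 16*o) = (o - 1)*(o + 2)*(o^3 - 16*o) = (o - 4)*(o - 1)*(o + 2)*(o^2 + 4*o) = (o - 4)*(o - 1)*(o + 2)*(o + 4)*(o)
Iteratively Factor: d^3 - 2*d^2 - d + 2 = (d - 2)*(d^2 - 1) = (d - 2)*(d - 1)*(d + 1)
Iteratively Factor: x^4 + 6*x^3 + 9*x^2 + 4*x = (x + 4)*(x^3 + 2*x^2 + x) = (x + 1)*(x + 4)*(x^2 + x) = x*(x + 1)*(x + 4)*(x + 1)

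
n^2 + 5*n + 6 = (n + 2)*(n + 3)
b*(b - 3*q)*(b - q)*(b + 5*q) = b^4 + b^3*q - 17*b^2*q^2 + 15*b*q^3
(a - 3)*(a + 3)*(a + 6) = a^3 + 6*a^2 - 9*a - 54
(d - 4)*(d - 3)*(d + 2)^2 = d^4 - 3*d^3 - 12*d^2 + 20*d + 48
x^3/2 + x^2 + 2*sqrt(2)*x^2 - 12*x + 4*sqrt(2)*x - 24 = (x/2 + 1)*(x - 2*sqrt(2))*(x + 6*sqrt(2))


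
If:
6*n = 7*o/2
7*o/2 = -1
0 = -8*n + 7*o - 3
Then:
No Solution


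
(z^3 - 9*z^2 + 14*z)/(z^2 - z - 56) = z*(-z^2 + 9*z - 14)/(-z^2 + z + 56)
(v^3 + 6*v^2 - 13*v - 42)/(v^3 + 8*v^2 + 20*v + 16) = (v^2 + 4*v - 21)/(v^2 + 6*v + 8)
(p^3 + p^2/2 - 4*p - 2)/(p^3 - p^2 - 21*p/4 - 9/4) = 2*(p^2 - 4)/(2*p^2 - 3*p - 9)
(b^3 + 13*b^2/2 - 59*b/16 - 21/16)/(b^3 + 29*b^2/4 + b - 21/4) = (b + 1/4)/(b + 1)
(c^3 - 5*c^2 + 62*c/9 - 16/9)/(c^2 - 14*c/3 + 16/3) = c - 1/3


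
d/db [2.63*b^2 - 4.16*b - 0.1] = 5.26*b - 4.16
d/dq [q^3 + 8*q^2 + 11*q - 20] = 3*q^2 + 16*q + 11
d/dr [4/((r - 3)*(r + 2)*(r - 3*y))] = 4*(-(r - 3)*(r + 2) - (r - 3)*(r - 3*y) - (r + 2)*(r - 3*y))/((r - 3)^2*(r + 2)^2*(r - 3*y)^2)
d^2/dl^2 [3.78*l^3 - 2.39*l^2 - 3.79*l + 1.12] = 22.68*l - 4.78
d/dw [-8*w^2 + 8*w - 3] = 8 - 16*w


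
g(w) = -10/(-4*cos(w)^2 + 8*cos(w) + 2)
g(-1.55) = -4.62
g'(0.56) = -0.19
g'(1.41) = -6.57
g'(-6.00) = -0.02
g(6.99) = -1.73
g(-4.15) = 2.94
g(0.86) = -1.81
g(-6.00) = -1.67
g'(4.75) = 14.61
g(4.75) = -4.36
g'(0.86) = -0.69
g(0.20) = -1.67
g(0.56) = -1.69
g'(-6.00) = -0.02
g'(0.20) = -0.01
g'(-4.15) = -8.96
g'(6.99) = -0.37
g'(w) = -10*(-8*sin(w)*cos(w) + 8*sin(w))/(-4*cos(w)^2 + 8*cos(w) + 2)^2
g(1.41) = -3.15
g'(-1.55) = 16.71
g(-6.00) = -1.67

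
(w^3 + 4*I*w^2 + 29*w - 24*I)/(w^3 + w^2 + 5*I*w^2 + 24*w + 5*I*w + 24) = (w - I)/(w + 1)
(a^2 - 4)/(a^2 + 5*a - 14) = (a + 2)/(a + 7)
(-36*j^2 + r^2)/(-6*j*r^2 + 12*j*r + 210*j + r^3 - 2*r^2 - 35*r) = (6*j + r)/(r^2 - 2*r - 35)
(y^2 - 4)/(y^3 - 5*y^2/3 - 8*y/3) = 3*(4 - y^2)/(y*(-3*y^2 + 5*y + 8))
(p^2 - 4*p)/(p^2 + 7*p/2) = 2*(p - 4)/(2*p + 7)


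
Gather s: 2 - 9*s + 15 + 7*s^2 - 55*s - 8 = 7*s^2 - 64*s + 9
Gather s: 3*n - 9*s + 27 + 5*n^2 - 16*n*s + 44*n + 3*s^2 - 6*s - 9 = 5*n^2 + 47*n + 3*s^2 + s*(-16*n - 15) + 18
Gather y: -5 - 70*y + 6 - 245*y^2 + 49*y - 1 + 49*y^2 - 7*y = -196*y^2 - 28*y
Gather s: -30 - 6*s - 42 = -6*s - 72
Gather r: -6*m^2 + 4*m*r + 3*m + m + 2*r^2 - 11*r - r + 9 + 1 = -6*m^2 + 4*m + 2*r^2 + r*(4*m - 12) + 10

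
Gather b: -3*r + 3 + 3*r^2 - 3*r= 3*r^2 - 6*r + 3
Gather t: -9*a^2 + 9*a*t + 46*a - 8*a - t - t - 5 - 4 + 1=-9*a^2 + 38*a + t*(9*a - 2) - 8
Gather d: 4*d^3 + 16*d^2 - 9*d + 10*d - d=4*d^3 + 16*d^2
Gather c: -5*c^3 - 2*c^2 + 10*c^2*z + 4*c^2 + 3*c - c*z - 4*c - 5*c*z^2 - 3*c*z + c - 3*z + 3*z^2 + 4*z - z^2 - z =-5*c^3 + c^2*(10*z + 2) + c*(-5*z^2 - 4*z) + 2*z^2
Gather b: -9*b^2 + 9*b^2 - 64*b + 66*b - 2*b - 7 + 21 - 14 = 0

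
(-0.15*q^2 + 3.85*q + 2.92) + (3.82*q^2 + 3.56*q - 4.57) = 3.67*q^2 + 7.41*q - 1.65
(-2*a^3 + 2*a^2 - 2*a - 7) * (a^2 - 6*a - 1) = -2*a^5 + 14*a^4 - 12*a^3 + 3*a^2 + 44*a + 7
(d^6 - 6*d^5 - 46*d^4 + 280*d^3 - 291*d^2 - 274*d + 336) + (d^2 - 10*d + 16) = d^6 - 6*d^5 - 46*d^4 + 280*d^3 - 290*d^2 - 284*d + 352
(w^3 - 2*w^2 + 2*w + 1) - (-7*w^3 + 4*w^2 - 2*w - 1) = 8*w^3 - 6*w^2 + 4*w + 2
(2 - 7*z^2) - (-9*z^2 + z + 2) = 2*z^2 - z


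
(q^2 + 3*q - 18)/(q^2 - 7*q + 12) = (q + 6)/(q - 4)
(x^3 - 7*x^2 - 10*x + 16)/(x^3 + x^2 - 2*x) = (x - 8)/x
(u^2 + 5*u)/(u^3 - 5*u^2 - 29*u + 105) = u/(u^2 - 10*u + 21)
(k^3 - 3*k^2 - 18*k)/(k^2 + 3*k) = k - 6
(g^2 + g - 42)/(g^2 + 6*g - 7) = (g - 6)/(g - 1)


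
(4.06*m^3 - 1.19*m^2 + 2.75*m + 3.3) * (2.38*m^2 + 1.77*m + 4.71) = 9.6628*m^5 + 4.354*m^4 + 23.5613*m^3 + 7.1166*m^2 + 18.7935*m + 15.543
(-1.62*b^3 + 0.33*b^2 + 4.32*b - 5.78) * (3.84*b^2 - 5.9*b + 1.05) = -6.2208*b^5 + 10.8252*b^4 + 12.9408*b^3 - 47.3367*b^2 + 38.638*b - 6.069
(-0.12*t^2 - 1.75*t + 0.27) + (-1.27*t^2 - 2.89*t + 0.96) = -1.39*t^2 - 4.64*t + 1.23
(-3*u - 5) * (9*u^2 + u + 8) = -27*u^3 - 48*u^2 - 29*u - 40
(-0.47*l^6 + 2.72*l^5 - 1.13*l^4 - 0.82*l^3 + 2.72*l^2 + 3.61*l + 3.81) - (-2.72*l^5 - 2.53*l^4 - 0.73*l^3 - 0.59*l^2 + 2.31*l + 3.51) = -0.47*l^6 + 5.44*l^5 + 1.4*l^4 - 0.09*l^3 + 3.31*l^2 + 1.3*l + 0.3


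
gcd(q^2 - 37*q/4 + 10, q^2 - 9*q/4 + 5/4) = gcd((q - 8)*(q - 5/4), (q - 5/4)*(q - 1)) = q - 5/4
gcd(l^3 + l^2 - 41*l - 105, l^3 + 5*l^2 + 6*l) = l + 3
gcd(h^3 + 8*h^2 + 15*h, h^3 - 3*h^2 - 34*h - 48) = h + 3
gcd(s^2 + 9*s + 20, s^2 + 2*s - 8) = s + 4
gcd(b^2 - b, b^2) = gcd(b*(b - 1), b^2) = b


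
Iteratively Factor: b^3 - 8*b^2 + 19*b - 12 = (b - 1)*(b^2 - 7*b + 12) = (b - 4)*(b - 1)*(b - 3)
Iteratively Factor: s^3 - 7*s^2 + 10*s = (s)*(s^2 - 7*s + 10) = s*(s - 5)*(s - 2)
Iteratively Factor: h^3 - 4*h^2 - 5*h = (h - 5)*(h^2 + h) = h*(h - 5)*(h + 1)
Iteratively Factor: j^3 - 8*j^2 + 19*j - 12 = (j - 1)*(j^2 - 7*j + 12) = (j - 3)*(j - 1)*(j - 4)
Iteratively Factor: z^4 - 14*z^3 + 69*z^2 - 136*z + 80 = (z - 4)*(z^3 - 10*z^2 + 29*z - 20) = (z - 5)*(z - 4)*(z^2 - 5*z + 4) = (z - 5)*(z - 4)^2*(z - 1)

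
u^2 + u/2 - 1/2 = (u - 1/2)*(u + 1)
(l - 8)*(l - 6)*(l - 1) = l^3 - 15*l^2 + 62*l - 48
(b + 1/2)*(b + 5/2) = b^2 + 3*b + 5/4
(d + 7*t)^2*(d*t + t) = d^3*t + 14*d^2*t^2 + d^2*t + 49*d*t^3 + 14*d*t^2 + 49*t^3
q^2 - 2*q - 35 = (q - 7)*(q + 5)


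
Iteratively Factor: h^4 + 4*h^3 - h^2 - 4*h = (h)*(h^3 + 4*h^2 - h - 4) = h*(h + 4)*(h^2 - 1) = h*(h + 1)*(h + 4)*(h - 1)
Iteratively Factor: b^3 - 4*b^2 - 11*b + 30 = (b - 2)*(b^2 - 2*b - 15) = (b - 5)*(b - 2)*(b + 3)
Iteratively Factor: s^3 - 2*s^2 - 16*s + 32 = (s + 4)*(s^2 - 6*s + 8) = (s - 4)*(s + 4)*(s - 2)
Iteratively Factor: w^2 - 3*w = (w)*(w - 3)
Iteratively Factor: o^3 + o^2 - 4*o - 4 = (o - 2)*(o^2 + 3*o + 2) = (o - 2)*(o + 2)*(o + 1)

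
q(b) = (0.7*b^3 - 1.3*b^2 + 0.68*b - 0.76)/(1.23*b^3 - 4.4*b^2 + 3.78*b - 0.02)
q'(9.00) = -0.02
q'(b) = (-3.69*b^2 + 8.8*b - 3.78)*(0.7*b^3 - 1.3*b^2 + 0.68*b - 0.76)/(1.23*b^3 - 4.4*b^2 + 3.78*b - 0.02)^2 + (2.1*b^2 - 2.6*b + 0.68)/(1.23*b^3 - 4.4*b^2 + 3.78*b - 0.02) = (-1.481*b^4 + 3.6192*b^3 + 0.840400000000001*b^2 - 6.636*b + 2.8592)/(1.5129*b^6 - 10.824*b^5 + 28.6588*b^4 - 33.3132*b^3 + 14.4644*b^2 - 0.1512*b + 0.0004)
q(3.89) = 1.14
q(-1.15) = 0.36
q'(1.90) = -14.63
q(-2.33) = 0.38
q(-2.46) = 0.38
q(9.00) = 0.71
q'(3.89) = -0.32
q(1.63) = 0.33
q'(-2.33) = -0.03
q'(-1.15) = 0.02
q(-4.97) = 0.44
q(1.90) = -2.24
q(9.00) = 0.71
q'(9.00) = -0.02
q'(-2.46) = -0.03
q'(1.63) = -10.24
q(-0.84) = 0.38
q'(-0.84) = 0.12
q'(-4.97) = -0.02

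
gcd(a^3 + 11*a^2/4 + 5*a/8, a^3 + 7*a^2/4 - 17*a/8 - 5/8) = a^2 + 11*a/4 + 5/8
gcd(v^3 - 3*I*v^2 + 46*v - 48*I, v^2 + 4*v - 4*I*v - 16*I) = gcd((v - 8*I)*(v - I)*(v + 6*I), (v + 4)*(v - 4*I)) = 1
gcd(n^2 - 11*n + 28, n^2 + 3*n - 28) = n - 4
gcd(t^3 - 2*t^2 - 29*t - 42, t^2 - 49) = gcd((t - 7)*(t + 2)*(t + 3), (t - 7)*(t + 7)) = t - 7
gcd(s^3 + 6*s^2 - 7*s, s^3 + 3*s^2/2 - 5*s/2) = s^2 - s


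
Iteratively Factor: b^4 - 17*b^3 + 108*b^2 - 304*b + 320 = (b - 4)*(b^3 - 13*b^2 + 56*b - 80) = (b - 4)^2*(b^2 - 9*b + 20) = (b - 4)^3*(b - 5)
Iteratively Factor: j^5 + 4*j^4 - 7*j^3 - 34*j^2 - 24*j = (j - 3)*(j^4 + 7*j^3 + 14*j^2 + 8*j) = (j - 3)*(j + 2)*(j^3 + 5*j^2 + 4*j) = j*(j - 3)*(j + 2)*(j^2 + 5*j + 4) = j*(j - 3)*(j + 1)*(j + 2)*(j + 4)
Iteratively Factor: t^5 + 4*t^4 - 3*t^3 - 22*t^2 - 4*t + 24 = (t - 1)*(t^4 + 5*t^3 + 2*t^2 - 20*t - 24) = (t - 1)*(t + 3)*(t^3 + 2*t^2 - 4*t - 8) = (t - 2)*(t - 1)*(t + 3)*(t^2 + 4*t + 4) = (t - 2)*(t - 1)*(t + 2)*(t + 3)*(t + 2)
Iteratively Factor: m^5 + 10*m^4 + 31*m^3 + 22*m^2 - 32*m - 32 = (m + 2)*(m^4 + 8*m^3 + 15*m^2 - 8*m - 16) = (m + 2)*(m + 4)*(m^3 + 4*m^2 - m - 4) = (m + 2)*(m + 4)^2*(m^2 - 1) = (m - 1)*(m + 2)*(m + 4)^2*(m + 1)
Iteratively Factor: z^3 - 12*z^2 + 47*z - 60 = (z - 4)*(z^2 - 8*z + 15) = (z - 4)*(z - 3)*(z - 5)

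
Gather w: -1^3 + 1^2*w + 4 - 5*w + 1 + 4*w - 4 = 0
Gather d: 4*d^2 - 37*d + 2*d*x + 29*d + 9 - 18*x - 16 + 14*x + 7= 4*d^2 + d*(2*x - 8) - 4*x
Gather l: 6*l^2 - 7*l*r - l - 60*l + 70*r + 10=6*l^2 + l*(-7*r - 61) + 70*r + 10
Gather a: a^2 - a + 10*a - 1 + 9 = a^2 + 9*a + 8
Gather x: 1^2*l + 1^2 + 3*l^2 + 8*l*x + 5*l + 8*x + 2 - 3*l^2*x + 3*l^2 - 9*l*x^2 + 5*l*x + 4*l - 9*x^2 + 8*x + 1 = 6*l^2 + 10*l + x^2*(-9*l - 9) + x*(-3*l^2 + 13*l + 16) + 4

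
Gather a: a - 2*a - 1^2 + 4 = 3 - a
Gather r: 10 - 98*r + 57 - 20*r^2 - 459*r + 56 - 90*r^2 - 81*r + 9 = -110*r^2 - 638*r + 132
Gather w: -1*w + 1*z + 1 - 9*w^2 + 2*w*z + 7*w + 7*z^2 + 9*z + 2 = -9*w^2 + w*(2*z + 6) + 7*z^2 + 10*z + 3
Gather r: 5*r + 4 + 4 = 5*r + 8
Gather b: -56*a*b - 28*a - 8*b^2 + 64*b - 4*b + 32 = -28*a - 8*b^2 + b*(60 - 56*a) + 32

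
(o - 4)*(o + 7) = o^2 + 3*o - 28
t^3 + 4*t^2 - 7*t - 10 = (t - 2)*(t + 1)*(t + 5)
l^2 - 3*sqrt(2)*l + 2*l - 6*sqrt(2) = (l + 2)*(l - 3*sqrt(2))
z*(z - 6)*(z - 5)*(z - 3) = z^4 - 14*z^3 + 63*z^2 - 90*z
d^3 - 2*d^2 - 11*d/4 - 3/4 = (d - 3)*(d + 1/2)^2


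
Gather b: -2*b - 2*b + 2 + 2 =4 - 4*b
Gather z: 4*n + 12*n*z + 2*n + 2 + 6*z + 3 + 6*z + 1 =6*n + z*(12*n + 12) + 6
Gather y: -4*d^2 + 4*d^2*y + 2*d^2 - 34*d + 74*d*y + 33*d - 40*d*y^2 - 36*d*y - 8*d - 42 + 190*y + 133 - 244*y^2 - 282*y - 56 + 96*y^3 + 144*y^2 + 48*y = -2*d^2 - 9*d + 96*y^3 + y^2*(-40*d - 100) + y*(4*d^2 + 38*d - 44) + 35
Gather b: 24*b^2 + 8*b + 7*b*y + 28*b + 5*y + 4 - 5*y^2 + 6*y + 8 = 24*b^2 + b*(7*y + 36) - 5*y^2 + 11*y + 12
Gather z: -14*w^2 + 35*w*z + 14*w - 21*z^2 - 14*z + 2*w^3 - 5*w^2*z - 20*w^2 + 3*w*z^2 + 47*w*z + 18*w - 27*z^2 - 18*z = 2*w^3 - 34*w^2 + 32*w + z^2*(3*w - 48) + z*(-5*w^2 + 82*w - 32)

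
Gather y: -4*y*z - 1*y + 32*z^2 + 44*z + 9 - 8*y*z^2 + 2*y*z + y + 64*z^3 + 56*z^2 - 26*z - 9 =y*(-8*z^2 - 2*z) + 64*z^3 + 88*z^2 + 18*z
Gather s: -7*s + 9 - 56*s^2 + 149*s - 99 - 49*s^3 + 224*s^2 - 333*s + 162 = -49*s^3 + 168*s^2 - 191*s + 72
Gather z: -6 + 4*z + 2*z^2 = 2*z^2 + 4*z - 6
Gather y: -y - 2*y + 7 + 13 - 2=18 - 3*y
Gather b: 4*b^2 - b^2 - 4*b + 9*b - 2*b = 3*b^2 + 3*b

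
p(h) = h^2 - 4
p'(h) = 2*h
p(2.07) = 0.28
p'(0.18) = 0.36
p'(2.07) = 4.14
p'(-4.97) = -9.94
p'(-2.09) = -4.18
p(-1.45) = -1.90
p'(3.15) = 6.30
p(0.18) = -3.97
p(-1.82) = -0.69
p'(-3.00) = -6.00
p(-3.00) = 5.00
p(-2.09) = 0.37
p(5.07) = 21.70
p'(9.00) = 18.00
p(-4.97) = 20.70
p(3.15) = 5.92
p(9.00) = 77.00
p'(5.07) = 10.14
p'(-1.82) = -3.64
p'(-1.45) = -2.90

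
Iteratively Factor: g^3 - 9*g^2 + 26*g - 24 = (g - 4)*(g^2 - 5*g + 6) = (g - 4)*(g - 2)*(g - 3)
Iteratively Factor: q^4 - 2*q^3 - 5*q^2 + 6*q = (q)*(q^3 - 2*q^2 - 5*q + 6) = q*(q - 1)*(q^2 - q - 6) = q*(q - 3)*(q - 1)*(q + 2)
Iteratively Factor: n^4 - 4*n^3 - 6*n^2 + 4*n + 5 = (n + 1)*(n^3 - 5*n^2 - n + 5) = (n - 1)*(n + 1)*(n^2 - 4*n - 5) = (n - 1)*(n + 1)^2*(n - 5)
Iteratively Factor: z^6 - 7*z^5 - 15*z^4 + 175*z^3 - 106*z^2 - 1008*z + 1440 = (z + 3)*(z^5 - 10*z^4 + 15*z^3 + 130*z^2 - 496*z + 480) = (z + 3)*(z + 4)*(z^4 - 14*z^3 + 71*z^2 - 154*z + 120) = (z - 4)*(z + 3)*(z + 4)*(z^3 - 10*z^2 + 31*z - 30) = (z - 5)*(z - 4)*(z + 3)*(z + 4)*(z^2 - 5*z + 6) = (z - 5)*(z - 4)*(z - 3)*(z + 3)*(z + 4)*(z - 2)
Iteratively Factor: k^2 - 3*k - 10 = (k + 2)*(k - 5)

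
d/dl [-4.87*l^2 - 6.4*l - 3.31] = -9.74*l - 6.4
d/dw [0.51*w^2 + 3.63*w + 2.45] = 1.02*w + 3.63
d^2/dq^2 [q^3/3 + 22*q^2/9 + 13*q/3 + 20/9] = 2*q + 44/9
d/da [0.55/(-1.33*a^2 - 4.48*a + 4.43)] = (1.463*a + 2.464)/(1.33*a^2 + 4.48*a - 4.43)^2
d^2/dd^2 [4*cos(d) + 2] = -4*cos(d)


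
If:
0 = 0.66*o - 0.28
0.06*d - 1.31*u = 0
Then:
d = 21.8333333333333*u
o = 0.42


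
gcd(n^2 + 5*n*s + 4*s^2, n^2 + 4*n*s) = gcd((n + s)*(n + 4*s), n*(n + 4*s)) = n + 4*s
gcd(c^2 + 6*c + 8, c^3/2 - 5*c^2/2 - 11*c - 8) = c + 2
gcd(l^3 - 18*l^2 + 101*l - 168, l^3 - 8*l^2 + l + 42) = l^2 - 10*l + 21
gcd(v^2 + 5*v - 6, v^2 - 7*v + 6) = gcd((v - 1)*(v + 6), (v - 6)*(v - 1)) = v - 1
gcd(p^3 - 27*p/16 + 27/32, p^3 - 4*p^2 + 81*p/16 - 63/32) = p - 3/4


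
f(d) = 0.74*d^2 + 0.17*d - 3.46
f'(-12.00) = -17.59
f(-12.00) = 101.06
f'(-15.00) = -22.03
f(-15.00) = 160.49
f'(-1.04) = -1.37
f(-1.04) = -2.84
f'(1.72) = 2.72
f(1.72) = -0.98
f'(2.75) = 4.24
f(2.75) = 2.60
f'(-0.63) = -0.76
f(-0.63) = -3.27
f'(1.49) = 2.38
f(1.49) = -1.56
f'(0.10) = 0.32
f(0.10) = -3.44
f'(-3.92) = -5.63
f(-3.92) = 7.24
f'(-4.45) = -6.42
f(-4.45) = 10.44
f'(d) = 1.48*d + 0.17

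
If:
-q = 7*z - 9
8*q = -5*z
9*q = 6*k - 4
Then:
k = -67/102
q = -15/17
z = 24/17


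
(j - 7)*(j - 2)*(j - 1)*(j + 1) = j^4 - 9*j^3 + 13*j^2 + 9*j - 14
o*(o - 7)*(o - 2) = o^3 - 9*o^2 + 14*o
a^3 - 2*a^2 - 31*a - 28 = (a - 7)*(a + 1)*(a + 4)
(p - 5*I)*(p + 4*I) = p^2 - I*p + 20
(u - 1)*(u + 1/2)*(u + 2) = u^3 + 3*u^2/2 - 3*u/2 - 1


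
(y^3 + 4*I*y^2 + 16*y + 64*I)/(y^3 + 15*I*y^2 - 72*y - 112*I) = (y - 4*I)/(y + 7*I)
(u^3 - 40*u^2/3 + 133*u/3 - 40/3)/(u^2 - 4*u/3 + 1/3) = (u^2 - 13*u + 40)/(u - 1)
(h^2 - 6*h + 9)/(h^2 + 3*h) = (h^2 - 6*h + 9)/(h*(h + 3))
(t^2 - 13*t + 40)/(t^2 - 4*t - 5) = (t - 8)/(t + 1)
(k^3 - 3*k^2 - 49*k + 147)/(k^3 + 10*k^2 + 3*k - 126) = (k - 7)/(k + 6)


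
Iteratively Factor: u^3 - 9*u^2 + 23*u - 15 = (u - 3)*(u^2 - 6*u + 5) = (u - 3)*(u - 1)*(u - 5)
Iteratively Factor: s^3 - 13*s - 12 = (s + 1)*(s^2 - s - 12) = (s - 4)*(s + 1)*(s + 3)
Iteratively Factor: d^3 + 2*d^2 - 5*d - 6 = (d + 3)*(d^2 - d - 2) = (d - 2)*(d + 3)*(d + 1)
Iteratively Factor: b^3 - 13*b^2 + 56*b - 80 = (b - 4)*(b^2 - 9*b + 20) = (b - 4)^2*(b - 5)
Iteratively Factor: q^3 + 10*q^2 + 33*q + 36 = (q + 3)*(q^2 + 7*q + 12) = (q + 3)*(q + 4)*(q + 3)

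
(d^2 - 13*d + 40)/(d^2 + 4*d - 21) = (d^2 - 13*d + 40)/(d^2 + 4*d - 21)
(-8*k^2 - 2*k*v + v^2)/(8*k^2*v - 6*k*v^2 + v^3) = (2*k + v)/(v*(-2*k + v))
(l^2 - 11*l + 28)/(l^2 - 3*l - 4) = (l - 7)/(l + 1)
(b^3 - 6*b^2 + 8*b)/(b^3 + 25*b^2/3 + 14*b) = 3*(b^2 - 6*b + 8)/(3*b^2 + 25*b + 42)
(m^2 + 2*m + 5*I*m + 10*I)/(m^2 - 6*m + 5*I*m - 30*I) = (m + 2)/(m - 6)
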